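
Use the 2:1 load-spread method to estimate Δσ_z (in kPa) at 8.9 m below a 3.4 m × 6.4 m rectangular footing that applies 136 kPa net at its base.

Δσ_z ≈ 15.7 kPa

By the 2:1 method the load spreads at 1 horizontal : 2 vertical, so at depth z the loaded area has grown by z in each plan dimension:
Δσ = qBL/((B+z)(L+z)) = 136×3.4×6.4/((3.4+8.9)(6.4+8.9)) = 15.725 kPa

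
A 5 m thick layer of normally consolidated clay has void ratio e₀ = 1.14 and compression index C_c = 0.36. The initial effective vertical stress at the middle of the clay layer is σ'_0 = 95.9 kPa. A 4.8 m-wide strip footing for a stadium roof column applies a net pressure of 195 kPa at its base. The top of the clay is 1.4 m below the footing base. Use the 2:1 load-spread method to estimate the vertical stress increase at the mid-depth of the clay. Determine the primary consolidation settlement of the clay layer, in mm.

Mid-depth of clay below the footing base: z = 1.4 + 5/2 = 3.9 m.
Stress increase at mid-clay by the 2:1 spreading method:
Δσ = qB/(B+z) = 195×4.8/(4.8+3.9) = 107.59 kPa
Final effective stress: σ'_f = σ'_0 + Δσ = 95.9 + 107.59 = 203.49 kPa.
Normally consolidated clay, so the full stress increment lies on the virgin compression line:
S_c = C_c·H/(1+e₀)·log₁₀(σ'_f/σ'_0) = 0.36×5/(1+1.14)×log₁₀(203.49/95.9)
    = 0.84112 × 0.32672 = 0.2748 m

S_c ≈ 275 mm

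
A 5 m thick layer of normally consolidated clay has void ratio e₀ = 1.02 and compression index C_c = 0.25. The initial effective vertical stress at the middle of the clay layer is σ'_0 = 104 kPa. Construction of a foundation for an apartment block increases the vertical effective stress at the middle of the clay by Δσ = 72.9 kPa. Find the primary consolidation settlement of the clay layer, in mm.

S_c ≈ 143 mm

Final effective stress: σ'_f = σ'_0 + Δσ = 104 + 72.9 = 176.9 kPa.
Normally consolidated clay, so the full stress increment lies on the virgin compression line:
S_c = C_c·H/(1+e₀)·log₁₀(σ'_f/σ'_0) = 0.25×5/(1+1.02)×log₁₀(176.9/104)
    = 0.61881 × 0.23069 = 0.1428 m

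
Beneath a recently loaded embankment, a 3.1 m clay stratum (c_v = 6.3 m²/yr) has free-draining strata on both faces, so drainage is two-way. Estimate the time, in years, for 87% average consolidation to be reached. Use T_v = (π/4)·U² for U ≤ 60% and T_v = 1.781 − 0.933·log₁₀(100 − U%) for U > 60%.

Drainage path length: H_d = H/2 = 1.55 m (double drainage).
U > 60%: T_v = 1.781 − 0.933·log₁₀(100 − 87) = 0.74169.
t = T_v·H_d²/c_v = 0.74169×1.55²/6.3 = 0.2828 years.

t ≈ 0.283 years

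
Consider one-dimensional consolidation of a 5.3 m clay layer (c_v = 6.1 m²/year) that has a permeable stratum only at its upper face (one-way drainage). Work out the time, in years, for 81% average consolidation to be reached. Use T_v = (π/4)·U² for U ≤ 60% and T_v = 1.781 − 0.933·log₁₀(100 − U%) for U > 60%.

t ≈ 2.71 years

Drainage path length: H_d = H = 5.3 m (single drainage).
U > 60%: T_v = 1.781 − 0.933·log₁₀(100 − 81) = 0.58792.
t = T_v·H_d²/c_v = 0.58792×5.3²/6.1 = 2.707 years.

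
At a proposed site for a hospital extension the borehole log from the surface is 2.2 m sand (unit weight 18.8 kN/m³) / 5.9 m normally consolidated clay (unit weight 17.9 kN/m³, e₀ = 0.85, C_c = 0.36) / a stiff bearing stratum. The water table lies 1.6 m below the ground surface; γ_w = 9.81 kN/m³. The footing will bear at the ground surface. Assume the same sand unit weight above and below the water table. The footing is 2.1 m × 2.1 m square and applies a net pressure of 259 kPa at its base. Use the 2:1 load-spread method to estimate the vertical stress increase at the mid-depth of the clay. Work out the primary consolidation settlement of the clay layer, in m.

S_c ≈ 0.156 m

Mid-depth of clay below the ground surface: z = 2.2 + 5.9/2 = 5.15 m.
Total vertical stress at mid-clay: σ_v = 18.8×2.2 + 17.9×2.95 = 94.165 kPa.
Pore pressure: u = 9.81×(5.15 − 1.6) = 34.825 kPa.
Initial effective stress: σ'_0 = σ_v − u = 94.165 − 34.825 = 59.34 kPa.
Stress increase at mid-clay by the 2:1 spreading method:
Δσ = qBL/((B+z)(L+z)) = 259×2.1×2.1/((2.1+5.15)(2.1+5.15)) = 21.73 kPa
Final effective stress: σ'_f = σ'_0 + Δσ = 59.34 + 21.73 = 81.07 kPa.
Normally consolidated clay, so the full stress increment lies on the virgin compression line:
S_c = C_c·H/(1+e₀)·log₁₀(σ'_f/σ'_0) = 0.36×5.9/(1+0.85)×log₁₀(81.07/59.34)
    = 1.1481 × 0.13551 = 0.1556 m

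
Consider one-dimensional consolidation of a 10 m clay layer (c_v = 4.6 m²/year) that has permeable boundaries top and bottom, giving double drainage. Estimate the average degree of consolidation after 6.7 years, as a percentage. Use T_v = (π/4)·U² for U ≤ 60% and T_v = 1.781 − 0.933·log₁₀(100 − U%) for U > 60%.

U ≈ 96.1 %

Drainage path length: H_d = H/2 = 5 m (double drainage).
T_v = c_v·t/H_d² = 4.6×6.7/5² = 1.2328.
T_v = 1.2328 corresponds to the U > 60% branch:
U = 1 − 10^((1.781 − T_v)/0.933)/100 = 0.9613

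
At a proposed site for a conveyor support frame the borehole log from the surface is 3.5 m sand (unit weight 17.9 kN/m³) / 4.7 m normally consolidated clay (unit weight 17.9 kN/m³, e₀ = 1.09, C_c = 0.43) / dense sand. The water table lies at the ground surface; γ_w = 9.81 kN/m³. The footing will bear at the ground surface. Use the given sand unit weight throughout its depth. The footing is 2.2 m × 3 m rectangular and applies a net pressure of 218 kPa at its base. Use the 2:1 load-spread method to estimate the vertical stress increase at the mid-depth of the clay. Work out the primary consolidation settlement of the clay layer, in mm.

S_c ≈ 149 mm

Mid-depth of clay below the ground surface: z = 3.5 + 4.7/2 = 5.85 m.
Total vertical stress at mid-clay: σ_v = 17.9×3.5 + 17.9×2.35 = 104.71 kPa.
Pore pressure: u = 9.81×(5.85 − 0) = 57.389 kPa.
Initial effective stress: σ'_0 = σ_v − u = 104.71 − 57.389 = 47.321 kPa.
Stress increase at mid-clay by the 2:1 spreading method:
Δσ = qBL/((B+z)(L+z)) = 218×2.2×3/((2.2+5.85)(3+5.85)) = 20.196 kPa
Final effective stress: σ'_f = σ'_0 + Δσ = 47.321 + 20.196 = 67.517 kPa.
Normally consolidated clay, so the full stress increment lies on the virgin compression line:
S_c = C_c·H/(1+e₀)·log₁₀(σ'_f/σ'_0) = 0.43×4.7/(1+1.09)×log₁₀(67.517/47.321)
    = 0.96699 × 0.15436 = 0.1493 m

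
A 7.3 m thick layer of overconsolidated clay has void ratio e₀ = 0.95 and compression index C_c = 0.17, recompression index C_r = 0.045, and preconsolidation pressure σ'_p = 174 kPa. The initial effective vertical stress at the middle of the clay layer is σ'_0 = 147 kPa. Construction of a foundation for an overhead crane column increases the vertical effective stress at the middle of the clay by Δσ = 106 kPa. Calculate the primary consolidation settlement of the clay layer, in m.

S_c ≈ 0.116 m

Final effective stress: σ'_f = 147 + 106 = 253 kPa.
σ'_f = 253 > σ'_p = 174 kPa, so the stress path crosses the preconsolidation pressure — recompression up to σ'_p, then virgin compression beyond:
S_c = H/(1+e₀)·[C_r·log₁₀(σ'_p/σ'_0) + C_c·log₁₀(σ'_f/σ'_p)]
    = 7.3/1.95 × [0.045×log₁₀(174/147) + 0.17×log₁₀(253/174)]
    = 3.7436 × [0.0032954 + 0.027637] = 0.1158 m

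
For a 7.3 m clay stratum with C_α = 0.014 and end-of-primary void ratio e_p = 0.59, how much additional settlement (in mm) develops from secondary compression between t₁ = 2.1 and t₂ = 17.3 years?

S_s ≈ 58.9 mm

Secondary compression: S_s = C_α·H/(1+e_p)·log₁₀(t₂/t₁)
S_s = 0.014×7.3/(1+0.59)×log₁₀(17.3/2.1)
    = 0.06428 × 0.9158 = 0.05887 m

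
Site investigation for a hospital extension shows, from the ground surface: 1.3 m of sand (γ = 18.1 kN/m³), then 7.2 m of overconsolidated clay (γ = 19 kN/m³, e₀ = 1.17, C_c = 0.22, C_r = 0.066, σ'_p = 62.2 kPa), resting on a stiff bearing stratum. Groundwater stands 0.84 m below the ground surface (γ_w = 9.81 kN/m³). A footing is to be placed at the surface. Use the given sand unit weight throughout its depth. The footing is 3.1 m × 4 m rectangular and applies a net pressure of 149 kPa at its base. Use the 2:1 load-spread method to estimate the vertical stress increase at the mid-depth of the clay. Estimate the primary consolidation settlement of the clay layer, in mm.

Mid-depth of clay below the ground surface: z = 1.3 + 7.2/2 = 4.9 m.
Total vertical stress at mid-clay: σ_v = 18.1×1.3 + 19×3.6 = 91.93 kPa.
Pore pressure: u = 9.81×(4.9 − 0.84) = 39.829 kPa.
Initial effective stress: σ'_0 = σ_v − u = 91.93 − 39.829 = 52.101 kPa.
Stress increase at mid-clay by the 2:1 spreading method:
Δσ = qBL/((B+z)(L+z)) = 149×3.1×4/((3.1+4.9)(4+4.9)) = 25.949 kPa
Final effective stress: σ'_f = 52.101 + 25.949 = 78.05 kPa.
σ'_f = 78.05 > σ'_p = 62.2 kPa, so the stress path crosses the preconsolidation pressure — recompression up to σ'_p, then virgin compression beyond:
S_c = H/(1+e₀)·[C_r·log₁₀(σ'_p/σ'_0) + C_c·log₁₀(σ'_f/σ'_p)]
    = 7.2/2.17 × [0.066×log₁₀(62.2/52.101) + 0.22×log₁₀(78.05/62.2)]
    = 3.318 × [0.0050783 + 0.021688] = 0.08881 m

S_c ≈ 88.8 mm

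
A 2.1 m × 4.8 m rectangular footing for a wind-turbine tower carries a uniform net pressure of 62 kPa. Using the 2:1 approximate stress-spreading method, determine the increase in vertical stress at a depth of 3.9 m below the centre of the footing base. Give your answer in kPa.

By the 2:1 method the load spreads at 1 horizontal : 2 vertical, so at depth z the loaded area has grown by z in each plan dimension:
Δσ = qBL/((B+z)(L+z)) = 62×2.1×4.8/((2.1+3.9)(4.8+3.9)) = 11.972 kPa

Δσ_z ≈ 12 kPa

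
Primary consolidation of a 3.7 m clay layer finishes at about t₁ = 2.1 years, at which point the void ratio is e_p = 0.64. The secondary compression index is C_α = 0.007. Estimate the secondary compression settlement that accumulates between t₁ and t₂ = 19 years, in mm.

Secondary compression: S_s = C_α·H/(1+e_p)·log₁₀(t₂/t₁)
S_s = 0.007×3.7/(1+0.64)×log₁₀(19/2.1)
    = 0.01579 × 0.9565 = 0.01511 m

S_s ≈ 15.1 mm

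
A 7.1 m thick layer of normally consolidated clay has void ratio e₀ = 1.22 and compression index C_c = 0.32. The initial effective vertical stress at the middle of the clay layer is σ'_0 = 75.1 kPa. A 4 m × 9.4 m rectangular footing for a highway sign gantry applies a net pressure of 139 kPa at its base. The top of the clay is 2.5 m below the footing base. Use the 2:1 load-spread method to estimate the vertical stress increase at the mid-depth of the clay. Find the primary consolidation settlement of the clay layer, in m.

Mid-depth of clay below the footing base: z = 2.5 + 7.1/2 = 6.05 m.
Stress increase at mid-clay by the 2:1 spreading method:
Δσ = qBL/((B+z)(L+z)) = 139×4×9.4/((4+6.05)(9.4+6.05)) = 33.66 kPa
Final effective stress: σ'_f = σ'_0 + Δσ = 75.1 + 33.66 = 108.76 kPa.
Normally consolidated clay, so the full stress increment lies on the virgin compression line:
S_c = C_c·H/(1+e₀)·log₁₀(σ'_f/σ'_0) = 0.32×7.1/(1+1.22)×log₁₀(108.76/75.1)
    = 1.0234 × 0.16083 = 0.1646 m

S_c ≈ 0.165 m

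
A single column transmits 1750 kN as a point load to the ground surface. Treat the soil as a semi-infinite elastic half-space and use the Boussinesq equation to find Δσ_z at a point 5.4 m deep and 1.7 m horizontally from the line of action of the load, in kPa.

Δσ_z ≈ 22.6 kPa

Boussinesq vertical stress below a point load on an elastic half-space:
Δσ_z = 3P/(2πz²) · [1 + (r/z)²]^(−5/2)
r/z = 1.7/5.4 = 0.31481; [1+(r/z)²]^(−5/2) = 0.78958.
Δσ_z = 3×1750/(2π×5.4²) × 0.78958 = 28.654 × 0.78958 = 22.62 kPa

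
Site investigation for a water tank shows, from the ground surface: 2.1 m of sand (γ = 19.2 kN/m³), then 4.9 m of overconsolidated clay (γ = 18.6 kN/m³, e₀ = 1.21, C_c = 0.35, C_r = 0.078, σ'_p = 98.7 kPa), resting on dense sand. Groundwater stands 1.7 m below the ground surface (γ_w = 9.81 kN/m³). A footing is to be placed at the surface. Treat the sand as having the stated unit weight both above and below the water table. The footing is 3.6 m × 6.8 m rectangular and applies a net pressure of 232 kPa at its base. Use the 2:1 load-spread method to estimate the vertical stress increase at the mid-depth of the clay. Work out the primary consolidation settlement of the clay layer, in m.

S_c ≈ 0.104 m

Mid-depth of clay below the ground surface: z = 2.1 + 4.9/2 = 4.55 m.
Total vertical stress at mid-clay: σ_v = 19.2×2.1 + 18.6×2.45 = 85.89 kPa.
Pore pressure: u = 9.81×(4.55 − 1.7) = 27.959 kPa.
Initial effective stress: σ'_0 = σ_v − u = 85.89 − 27.959 = 57.931 kPa.
Stress increase at mid-clay by the 2:1 spreading method:
Δσ = qBL/((B+z)(L+z)) = 232×3.6×6.8/((3.6+4.55)(6.8+4.55)) = 61.397 kPa
Final effective stress: σ'_f = 57.931 + 61.397 = 119.33 kPa.
σ'_f = 119.33 > σ'_p = 98.7 kPa, so the stress path crosses the preconsolidation pressure — recompression up to σ'_p, then virgin compression beyond:
S_c = H/(1+e₀)·[C_r·log₁₀(σ'_p/σ'_0) + C_c·log₁₀(σ'_f/σ'_p)]
    = 4.9/2.21 × [0.078×log₁₀(98.7/57.931) + 0.35×log₁₀(119.33/98.7)]
    = 2.2172 × [0.01805 + 0.028851] = 0.104 m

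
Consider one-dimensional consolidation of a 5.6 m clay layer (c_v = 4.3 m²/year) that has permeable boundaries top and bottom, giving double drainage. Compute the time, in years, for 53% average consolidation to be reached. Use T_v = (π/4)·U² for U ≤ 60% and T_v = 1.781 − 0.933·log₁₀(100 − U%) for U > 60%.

Drainage path length: H_d = H/2 = 2.8 m (double drainage).
U ≤ 60%: T_v = (π/4)·U² = (π/4)×0.53² = 0.22062.
t = T_v·H_d²/c_v = 0.22062×2.8²/4.3 = 0.4022 years.

t ≈ 0.402 years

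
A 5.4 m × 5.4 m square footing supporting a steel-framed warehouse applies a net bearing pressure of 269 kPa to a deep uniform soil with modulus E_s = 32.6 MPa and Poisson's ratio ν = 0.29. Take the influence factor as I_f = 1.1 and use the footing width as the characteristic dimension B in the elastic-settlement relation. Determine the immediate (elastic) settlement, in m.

S_e ≈ 0.0449 m

Immediate (elastic) settlement: S_e = q·B·(1−ν²)/E_s · I_f.
E_s = 32.6 MPa = 32600 kPa.
S_e = 269 × 5.4 × (1 − 0.29²) / 32600 × 1.1
    = 269 × 5.4 × 0.9159 / 32600 × 1.1
    = 0.04489 m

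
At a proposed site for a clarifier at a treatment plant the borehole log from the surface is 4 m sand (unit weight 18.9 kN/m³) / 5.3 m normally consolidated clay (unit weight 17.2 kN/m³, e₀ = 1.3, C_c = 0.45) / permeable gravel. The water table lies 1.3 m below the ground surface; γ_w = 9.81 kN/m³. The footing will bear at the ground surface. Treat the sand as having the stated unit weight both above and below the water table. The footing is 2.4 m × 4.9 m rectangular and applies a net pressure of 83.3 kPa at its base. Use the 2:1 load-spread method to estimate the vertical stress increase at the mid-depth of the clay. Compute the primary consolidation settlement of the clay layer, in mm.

S_c ≈ 57.6 mm

Mid-depth of clay below the ground surface: z = 4 + 5.3/2 = 6.65 m.
Total vertical stress at mid-clay: σ_v = 18.9×4 + 17.2×2.65 = 121.18 kPa.
Pore pressure: u = 9.81×(6.65 − 1.3) = 52.483 kPa.
Initial effective stress: σ'_0 = σ_v − u = 121.18 − 52.483 = 68.697 kPa.
Stress increase at mid-clay by the 2:1 spreading method:
Δσ = qBL/((B+z)(L+z)) = 83.3×2.4×4.9/((2.4+6.65)(4.9+6.65)) = 9.3718 kPa
Final effective stress: σ'_f = σ'_0 + Δσ = 68.697 + 9.3718 = 78.069 kPa.
Normally consolidated clay, so the full stress increment lies on the virgin compression line:
S_c = C_c·H/(1+e₀)·log₁₀(σ'_f/σ'_0) = 0.45×5.3/(1+1.3)×log₁₀(78.069/68.697)
    = 1.037 × 0.055541 = 0.0576 m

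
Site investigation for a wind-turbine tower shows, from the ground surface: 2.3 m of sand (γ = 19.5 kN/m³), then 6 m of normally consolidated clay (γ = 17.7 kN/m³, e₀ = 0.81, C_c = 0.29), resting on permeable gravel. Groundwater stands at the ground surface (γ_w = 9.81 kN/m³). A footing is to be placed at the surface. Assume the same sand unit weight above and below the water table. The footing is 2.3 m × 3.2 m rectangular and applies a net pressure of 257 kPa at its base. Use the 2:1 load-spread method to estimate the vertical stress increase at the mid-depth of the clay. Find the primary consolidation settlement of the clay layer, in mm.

S_c ≈ 206 mm

Mid-depth of clay below the ground surface: z = 2.3 + 6/2 = 5.3 m.
Total vertical stress at mid-clay: σ_v = 19.5×2.3 + 17.7×3 = 97.95 kPa.
Pore pressure: u = 9.81×(5.3 − 0) = 51.993 kPa.
Initial effective stress: σ'_0 = σ_v − u = 97.95 − 51.993 = 45.957 kPa.
Stress increase at mid-clay by the 2:1 spreading method:
Δσ = qBL/((B+z)(L+z)) = 257×2.3×3.2/((2.3+5.3)(3.2+5.3)) = 29.28 kPa
Final effective stress: σ'_f = σ'_0 + Δσ = 45.957 + 29.28 = 75.237 kPa.
Normally consolidated clay, so the full stress increment lies on the virgin compression line:
S_c = C_c·H/(1+e₀)·log₁₀(σ'_f/σ'_0) = 0.29×6/(1+0.81)×log₁₀(75.237/45.957)
    = 0.96133 × 0.21408 = 0.2058 m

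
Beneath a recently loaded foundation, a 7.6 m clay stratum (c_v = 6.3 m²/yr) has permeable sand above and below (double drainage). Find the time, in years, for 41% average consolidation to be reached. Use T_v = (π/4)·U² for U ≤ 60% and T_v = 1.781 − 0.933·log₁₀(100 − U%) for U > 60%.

Drainage path length: H_d = H/2 = 3.8 m (double drainage).
U ≤ 60%: T_v = (π/4)·U² = (π/4)×0.41² = 0.13203.
t = T_v·H_d²/c_v = 0.13203×3.8²/6.3 = 0.3026 years.

t ≈ 0.303 years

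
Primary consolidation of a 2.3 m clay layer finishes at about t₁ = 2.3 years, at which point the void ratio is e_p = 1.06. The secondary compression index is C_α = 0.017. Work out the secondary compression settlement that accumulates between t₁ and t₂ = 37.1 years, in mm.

S_s ≈ 22.9 mm

Secondary compression: S_s = C_α·H/(1+e_p)·log₁₀(t₂/t₁)
S_s = 0.017×2.3/(1+1.06)×log₁₀(37.1/2.3)
    = 0.01898 × 1.208 = 0.02292 m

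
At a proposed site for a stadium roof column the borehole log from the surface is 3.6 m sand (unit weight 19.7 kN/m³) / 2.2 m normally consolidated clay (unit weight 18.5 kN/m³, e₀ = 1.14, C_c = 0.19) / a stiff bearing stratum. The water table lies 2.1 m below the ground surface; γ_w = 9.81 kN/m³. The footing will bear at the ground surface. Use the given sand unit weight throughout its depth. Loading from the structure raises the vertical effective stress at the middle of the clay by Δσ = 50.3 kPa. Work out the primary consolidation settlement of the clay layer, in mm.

Mid-depth of clay below the ground surface: z = 3.6 + 2.2/2 = 4.7 m.
Total vertical stress at mid-clay: σ_v = 19.7×3.6 + 18.5×1.1 = 91.27 kPa.
Pore pressure: u = 9.81×(4.7 − 2.1) = 25.506 kPa.
Initial effective stress: σ'_0 = σ_v − u = 91.27 − 25.506 = 65.764 kPa.
Final effective stress: σ'_f = σ'_0 + Δσ = 65.764 + 50.3 = 116.06 kPa.
Normally consolidated clay, so the full stress increment lies on the virgin compression line:
S_c = C_c·H/(1+e₀)·log₁₀(σ'_f/σ'_0) = 0.19×2.2/(1+1.14)×log₁₀(116.06/65.764)
    = 0.19533 × 0.24669 = 0.04819 m

S_c ≈ 48.2 mm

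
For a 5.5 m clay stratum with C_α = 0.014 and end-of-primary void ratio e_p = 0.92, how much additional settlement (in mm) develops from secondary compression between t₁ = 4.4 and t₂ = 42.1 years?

S_s ≈ 39.3 mm

Secondary compression: S_s = C_α·H/(1+e_p)·log₁₀(t₂/t₁)
S_s = 0.014×5.5/(1+0.92)×log₁₀(42.1/4.4)
    = 0.0401 × 0.9808 = 0.03934 m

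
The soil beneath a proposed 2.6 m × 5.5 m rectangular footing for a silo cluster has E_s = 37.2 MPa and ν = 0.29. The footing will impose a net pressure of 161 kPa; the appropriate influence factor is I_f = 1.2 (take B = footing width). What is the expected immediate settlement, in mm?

S_e ≈ 12.4 mm

Immediate (elastic) settlement: S_e = q·B·(1−ν²)/E_s · I_f.
E_s = 37.2 MPa = 37200 kPa.
S_e = 161 × 2.6 × (1 − 0.29²) / 37200 × 1.2
    = 161 × 2.6 × 0.9159 / 37200 × 1.2
    = 0.01237 m = 12.37 mm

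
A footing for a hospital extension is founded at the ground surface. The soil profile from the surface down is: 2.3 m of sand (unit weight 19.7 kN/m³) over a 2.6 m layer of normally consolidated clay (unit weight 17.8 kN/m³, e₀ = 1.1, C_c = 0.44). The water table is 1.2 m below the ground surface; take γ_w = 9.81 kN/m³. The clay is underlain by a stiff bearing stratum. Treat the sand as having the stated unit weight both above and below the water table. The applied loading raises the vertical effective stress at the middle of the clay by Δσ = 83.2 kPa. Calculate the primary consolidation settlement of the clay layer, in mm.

Mid-depth of clay below the ground surface: z = 2.3 + 2.6/2 = 3.6 m.
Total vertical stress at mid-clay: σ_v = 19.7×2.3 + 17.8×1.3 = 68.45 kPa.
Pore pressure: u = 9.81×(3.6 − 1.2) = 23.544 kPa.
Initial effective stress: σ'_0 = σ_v − u = 68.45 − 23.544 = 44.906 kPa.
Final effective stress: σ'_f = σ'_0 + Δσ = 44.906 + 83.2 = 128.11 kPa.
Normally consolidated clay, so the full stress increment lies on the virgin compression line:
S_c = C_c·H/(1+e₀)·log₁₀(σ'_f/σ'_0) = 0.44×2.6/(1+1.1)×log₁₀(128.11/44.906)
    = 0.54476 × 0.45528 = 0.248 m

S_c ≈ 248 mm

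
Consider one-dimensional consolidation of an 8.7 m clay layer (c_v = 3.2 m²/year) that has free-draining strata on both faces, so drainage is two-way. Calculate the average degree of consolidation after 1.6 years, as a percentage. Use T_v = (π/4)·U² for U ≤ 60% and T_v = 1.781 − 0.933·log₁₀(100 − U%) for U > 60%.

Drainage path length: H_d = H/2 = 4.35 m (double drainage).
T_v = c_v·t/H_d² = 3.2×1.6/4.35² = 0.27058.
T_v = 0.27058 corresponds to the U ≤ 60% branch:
U = √(4T_v/π) = 0.587

U ≈ 58.7 %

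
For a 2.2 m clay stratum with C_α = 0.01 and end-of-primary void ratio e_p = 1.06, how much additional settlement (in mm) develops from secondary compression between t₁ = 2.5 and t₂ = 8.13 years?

S_s ≈ 5.47 mm

Secondary compression: S_s = C_α·H/(1+e_p)·log₁₀(t₂/t₁)
S_s = 0.01×2.2/(1+1.06)×log₁₀(8.13/2.5)
    = 0.01068 × 0.5122 = 0.00547 m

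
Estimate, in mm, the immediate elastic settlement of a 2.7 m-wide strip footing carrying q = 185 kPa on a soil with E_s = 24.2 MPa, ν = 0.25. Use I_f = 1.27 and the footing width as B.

S_e ≈ 24.6 mm

Immediate (elastic) settlement: S_e = q·B·(1−ν²)/E_s · I_f.
E_s = 24.2 MPa = 24200 kPa.
S_e = 185 × 2.7 × (1 − 0.25²) / 24200 × 1.27
    = 185 × 2.7 × 0.9375 / 24200 × 1.27
    = 0.02458 m = 24.58 mm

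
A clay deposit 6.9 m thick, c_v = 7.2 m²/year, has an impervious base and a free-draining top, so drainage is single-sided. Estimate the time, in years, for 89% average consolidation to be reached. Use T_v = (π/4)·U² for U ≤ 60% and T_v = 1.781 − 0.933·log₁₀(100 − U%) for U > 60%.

Drainage path length: H_d = H = 6.9 m (single drainage).
U > 60%: T_v = 1.781 − 0.933·log₁₀(100 − 89) = 0.80938.
t = T_v·H_d²/c_v = 0.80938×6.9²/7.2 = 5.352 years.

t ≈ 5.35 years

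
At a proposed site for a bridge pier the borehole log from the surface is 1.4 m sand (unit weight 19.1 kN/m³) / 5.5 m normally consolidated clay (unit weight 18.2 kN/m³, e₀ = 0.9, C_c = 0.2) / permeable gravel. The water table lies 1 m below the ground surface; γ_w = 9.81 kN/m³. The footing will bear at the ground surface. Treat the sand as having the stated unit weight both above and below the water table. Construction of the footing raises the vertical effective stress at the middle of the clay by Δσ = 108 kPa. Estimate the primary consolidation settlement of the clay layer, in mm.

S_c ≈ 304 mm

Mid-depth of clay below the ground surface: z = 1.4 + 5.5/2 = 4.15 m.
Total vertical stress at mid-clay: σ_v = 19.1×1.4 + 18.2×2.75 = 76.79 kPa.
Pore pressure: u = 9.81×(4.15 − 1) = 30.902 kPa.
Initial effective stress: σ'_0 = σ_v − u = 76.79 − 30.902 = 45.888 kPa.
Final effective stress: σ'_f = σ'_0 + Δσ = 45.888 + 108 = 153.89 kPa.
Normally consolidated clay, so the full stress increment lies on the virgin compression line:
S_c = C_c·H/(1+e₀)·log₁₀(σ'_f/σ'_0) = 0.2×5.5/(1+0.9)×log₁₀(153.89/45.888)
    = 0.57895 × 0.52551 = 0.3042 m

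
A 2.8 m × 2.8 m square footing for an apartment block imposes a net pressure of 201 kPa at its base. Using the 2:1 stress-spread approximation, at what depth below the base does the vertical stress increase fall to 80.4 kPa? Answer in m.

2:1 spreading — at depth z the loaded area has grown by z in each plan dimension:
qB²/(B+z)² = Δσ_z ⇒ z = B(√(q/Δσ_z) − 1) = 2.8×(√(201/80.4) − 1) = 1.627 m

z ≈ 1.63 m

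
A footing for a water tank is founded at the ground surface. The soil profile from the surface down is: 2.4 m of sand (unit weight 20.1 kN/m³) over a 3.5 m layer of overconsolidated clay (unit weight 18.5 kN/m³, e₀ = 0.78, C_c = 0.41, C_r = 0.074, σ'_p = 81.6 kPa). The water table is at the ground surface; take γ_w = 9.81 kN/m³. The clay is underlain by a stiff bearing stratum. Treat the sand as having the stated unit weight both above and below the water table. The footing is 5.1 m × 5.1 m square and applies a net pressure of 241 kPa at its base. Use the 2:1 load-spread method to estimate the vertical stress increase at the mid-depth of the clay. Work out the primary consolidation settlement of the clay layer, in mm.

S_c ≈ 160 mm

Mid-depth of clay below the ground surface: z = 2.4 + 3.5/2 = 4.15 m.
Total vertical stress at mid-clay: σ_v = 20.1×2.4 + 18.5×1.75 = 80.615 kPa.
Pore pressure: u = 9.81×(4.15 − 0) = 40.712 kPa.
Initial effective stress: σ'_0 = σ_v − u = 80.615 − 40.712 = 39.903 kPa.
Stress increase at mid-clay by the 2:1 spreading method:
Δσ = qBL/((B+z)(L+z)) = 241×5.1×5.1/((5.1+4.15)(5.1+4.15)) = 73.261 kPa
Final effective stress: σ'_f = 39.903 + 73.261 = 113.16 kPa.
σ'_f = 113.16 > σ'_p = 81.6 kPa, so the stress path crosses the preconsolidation pressure — recompression up to σ'_p, then virgin compression beyond:
S_c = H/(1+e₀)·[C_r·log₁₀(σ'_p/σ'_0) + C_c·log₁₀(σ'_f/σ'_p)]
    = 3.5/1.78 × [0.074×log₁₀(81.6/39.903) + 0.41×log₁₀(113.16/81.6)]
    = 1.9663 × [0.022991 + 0.058221] = 0.1597 m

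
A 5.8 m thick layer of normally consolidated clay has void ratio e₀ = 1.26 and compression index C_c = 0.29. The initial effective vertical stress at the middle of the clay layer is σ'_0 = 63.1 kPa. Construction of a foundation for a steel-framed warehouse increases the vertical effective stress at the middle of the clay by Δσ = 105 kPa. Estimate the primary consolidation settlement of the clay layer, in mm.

S_c ≈ 317 mm

Final effective stress: σ'_f = σ'_0 + Δσ = 63.1 + 105 = 168.1 kPa.
Normally consolidated clay, so the full stress increment lies on the virgin compression line:
S_c = C_c·H/(1+e₀)·log₁₀(σ'_f/σ'_0) = 0.29×5.8/(1+1.26)×log₁₀(168.1/63.1)
    = 0.74425 × 0.42554 = 0.3167 m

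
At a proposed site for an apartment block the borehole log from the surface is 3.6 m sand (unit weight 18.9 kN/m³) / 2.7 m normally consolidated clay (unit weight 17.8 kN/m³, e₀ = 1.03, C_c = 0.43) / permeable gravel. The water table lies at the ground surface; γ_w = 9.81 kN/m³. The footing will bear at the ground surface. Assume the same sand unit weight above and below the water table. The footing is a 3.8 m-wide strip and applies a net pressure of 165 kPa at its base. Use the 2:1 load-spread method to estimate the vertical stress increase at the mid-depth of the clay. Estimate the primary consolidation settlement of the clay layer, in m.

Mid-depth of clay below the ground surface: z = 3.6 + 2.7/2 = 4.95 m.
Total vertical stress at mid-clay: σ_v = 18.9×3.6 + 17.8×1.35 = 92.07 kPa.
Pore pressure: u = 9.81×(4.95 − 0) = 48.56 kPa.
Initial effective stress: σ'_0 = σ_v − u = 92.07 − 48.56 = 43.51 kPa.
Stress increase at mid-clay by the 2:1 spreading method:
Δσ = qB/(B+z) = 165×3.8/(3.8+4.95) = 71.657 kPa
Final effective stress: σ'_f = σ'_0 + Δσ = 43.51 + 71.657 = 115.17 kPa.
Normally consolidated clay, so the full stress increment lies on the virgin compression line:
S_c = C_c·H/(1+e₀)·log₁₀(σ'_f/σ'_0) = 0.43×2.7/(1+1.03)×log₁₀(115.17/43.51)
    = 0.57192 × 0.42275 = 0.2418 m

S_c ≈ 0.242 m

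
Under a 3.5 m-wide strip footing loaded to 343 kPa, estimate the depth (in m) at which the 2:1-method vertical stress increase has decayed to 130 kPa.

z ≈ 5.73 m

2:1 spreading — at depth z the loaded area has grown by z in each plan dimension:
qB/(B+z) = Δσ_z ⇒ z = qB/Δσ_z − B = 343×3.5/130 − 3.5 = 5.735 m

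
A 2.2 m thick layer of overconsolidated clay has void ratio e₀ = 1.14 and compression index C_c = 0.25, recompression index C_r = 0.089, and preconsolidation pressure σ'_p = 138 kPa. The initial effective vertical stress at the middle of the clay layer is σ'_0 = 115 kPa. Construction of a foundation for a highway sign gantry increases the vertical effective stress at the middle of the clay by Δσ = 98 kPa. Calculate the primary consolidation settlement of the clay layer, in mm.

S_c ≈ 55.7 mm

Final effective stress: σ'_f = 115 + 98 = 213 kPa.
σ'_f = 213 > σ'_p = 138 kPa, so the stress path crosses the preconsolidation pressure — recompression up to σ'_p, then virgin compression beyond:
S_c = H/(1+e₀)·[C_r·log₁₀(σ'_p/σ'_0) + C_c·log₁₀(σ'_f/σ'_p)]
    = 2.2/2.14 × [0.089×log₁₀(138/115) + 0.25×log₁₀(213/138)]
    = 1.028 × [0.0070471 + 0.047125] = 0.05569 m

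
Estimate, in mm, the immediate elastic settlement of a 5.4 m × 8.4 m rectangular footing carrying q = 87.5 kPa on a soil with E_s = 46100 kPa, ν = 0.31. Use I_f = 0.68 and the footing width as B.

Immediate (elastic) settlement: S_e = q·B·(1−ν²)/E_s · I_f.
S_e = 87.5 × 5.4 × (1 − 0.31²) / 46100 × 0.68
    = 87.5 × 5.4 × 0.9039 / 46100 × 0.68
    = 0.0063 m = 6.3 mm

S_e ≈ 6.3 mm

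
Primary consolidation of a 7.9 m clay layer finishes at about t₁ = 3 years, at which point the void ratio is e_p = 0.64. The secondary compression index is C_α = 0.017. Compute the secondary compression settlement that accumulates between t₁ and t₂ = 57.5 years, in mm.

Secondary compression: S_s = C_α·H/(1+e_p)·log₁₀(t₂/t₁)
S_s = 0.017×7.9/(1+0.64)×log₁₀(57.5/3)
    = 0.08189 × 1.283 = 0.105 m

S_s ≈ 105 mm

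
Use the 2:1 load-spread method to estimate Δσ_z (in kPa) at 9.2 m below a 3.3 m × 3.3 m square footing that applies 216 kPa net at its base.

Δσ_z ≈ 15.1 kPa

By the 2:1 method the load spreads at 1 horizontal : 2 vertical, so at depth z the loaded area has grown by z in each plan dimension:
Δσ = qBL/((B+z)(L+z)) = 216×3.3×3.3/((3.3+9.2)(3.3+9.2)) = 15.054 kPa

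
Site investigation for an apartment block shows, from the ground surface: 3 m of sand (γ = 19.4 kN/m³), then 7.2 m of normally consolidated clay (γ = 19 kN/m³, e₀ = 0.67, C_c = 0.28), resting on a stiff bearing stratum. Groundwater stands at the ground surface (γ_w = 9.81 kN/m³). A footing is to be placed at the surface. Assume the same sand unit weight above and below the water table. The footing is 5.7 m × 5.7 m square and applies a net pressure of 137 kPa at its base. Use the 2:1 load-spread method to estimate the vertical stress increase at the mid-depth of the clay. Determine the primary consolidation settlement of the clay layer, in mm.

Mid-depth of clay below the ground surface: z = 3 + 7.2/2 = 6.6 m.
Total vertical stress at mid-clay: σ_v = 19.4×3 + 19×3.6 = 126.6 kPa.
Pore pressure: u = 9.81×(6.6 − 0) = 64.746 kPa.
Initial effective stress: σ'_0 = σ_v − u = 126.6 − 64.746 = 61.854 kPa.
Stress increase at mid-clay by the 2:1 spreading method:
Δσ = qBL/((B+z)(L+z)) = 137×5.7×5.7/((5.7+6.6)(5.7+6.6)) = 29.421 kPa
Final effective stress: σ'_f = σ'_0 + Δσ = 61.854 + 29.421 = 91.275 kPa.
Normally consolidated clay, so the full stress increment lies on the virgin compression line:
S_c = C_c·H/(1+e₀)·log₁₀(σ'_f/σ'_0) = 0.28×7.2/(1+0.67)×log₁₀(91.275/61.854)
    = 1.2072 × 0.16898 = 0.204 m

S_c ≈ 204 mm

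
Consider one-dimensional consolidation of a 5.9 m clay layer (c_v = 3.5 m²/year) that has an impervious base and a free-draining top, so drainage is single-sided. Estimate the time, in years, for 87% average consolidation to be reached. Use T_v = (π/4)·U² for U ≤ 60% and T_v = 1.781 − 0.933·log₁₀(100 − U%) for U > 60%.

t ≈ 7.38 years

Drainage path length: H_d = H = 5.9 m (single drainage).
U > 60%: T_v = 1.781 − 0.933·log₁₀(100 − 87) = 0.74169.
t = T_v·H_d²/c_v = 0.74169×5.9²/3.5 = 7.377 years.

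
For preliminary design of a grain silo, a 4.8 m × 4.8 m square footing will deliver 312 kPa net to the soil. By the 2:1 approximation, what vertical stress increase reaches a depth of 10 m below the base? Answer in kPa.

By the 2:1 method the load spreads at 1 horizontal : 2 vertical, so at depth z the loaded area has grown by z in each plan dimension:
Δσ = qBL/((B+z)(L+z)) = 312×4.8×4.8/((4.8+10)(4.8+10)) = 32.818 kPa

Δσ_z ≈ 32.8 kPa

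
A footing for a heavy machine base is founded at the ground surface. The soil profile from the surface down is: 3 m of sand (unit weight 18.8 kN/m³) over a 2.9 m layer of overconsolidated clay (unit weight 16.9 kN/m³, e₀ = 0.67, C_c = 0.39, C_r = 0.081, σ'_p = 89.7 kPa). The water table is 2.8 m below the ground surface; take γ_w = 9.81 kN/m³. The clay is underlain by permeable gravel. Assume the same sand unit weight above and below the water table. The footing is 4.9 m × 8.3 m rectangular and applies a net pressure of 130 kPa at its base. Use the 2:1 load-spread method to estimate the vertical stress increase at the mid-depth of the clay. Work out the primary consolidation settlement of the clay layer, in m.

S_c ≈ 0.0774 m

Mid-depth of clay below the ground surface: z = 3 + 2.9/2 = 4.45 m.
Total vertical stress at mid-clay: σ_v = 18.8×3 + 16.9×1.45 = 80.905 kPa.
Pore pressure: u = 9.81×(4.45 − 2.8) = 16.186 kPa.
Initial effective stress: σ'_0 = σ_v − u = 80.905 − 16.186 = 64.719 kPa.
Stress increase at mid-clay by the 2:1 spreading method:
Δσ = qBL/((B+z)(L+z)) = 130×4.9×8.3/((4.9+4.45)(8.3+4.45)) = 44.35 kPa
Final effective stress: σ'_f = 64.719 + 44.35 = 109.07 kPa.
σ'_f = 109.07 > σ'_p = 89.7 kPa, so the stress path crosses the preconsolidation pressure — recompression up to σ'_p, then virgin compression beyond:
S_c = H/(1+e₀)·[C_r·log₁₀(σ'_p/σ'_0) + C_c·log₁₀(σ'_f/σ'_p)]
    = 2.9/1.67 × [0.081×log₁₀(89.7/64.719) + 0.39×log₁₀(109.07/89.7)]
    = 1.7365 × [0.011483 + 0.033116] = 0.07745 m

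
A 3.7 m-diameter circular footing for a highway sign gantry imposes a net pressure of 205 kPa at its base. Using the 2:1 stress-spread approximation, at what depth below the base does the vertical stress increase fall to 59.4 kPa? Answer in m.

2:1 spreading — at depth z the loaded area has grown by z in each plan dimension:
qD²/(D+z)² = Δσ_z ⇒ z = D(√(q/Δσ_z) − 1) = 3.7×(√(205/59.4) − 1) = 3.174 m

z ≈ 3.17 m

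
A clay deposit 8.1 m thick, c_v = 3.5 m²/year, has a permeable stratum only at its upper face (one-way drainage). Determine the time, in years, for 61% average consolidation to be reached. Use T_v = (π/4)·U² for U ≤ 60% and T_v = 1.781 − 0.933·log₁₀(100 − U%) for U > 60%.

Drainage path length: H_d = H = 8.1 m (single drainage).
U > 60%: T_v = 1.781 − 0.933·log₁₀(100 − 61) = 0.29654.
t = T_v·H_d²/c_v = 0.29654×8.1²/3.5 = 5.559 years.

t ≈ 5.56 years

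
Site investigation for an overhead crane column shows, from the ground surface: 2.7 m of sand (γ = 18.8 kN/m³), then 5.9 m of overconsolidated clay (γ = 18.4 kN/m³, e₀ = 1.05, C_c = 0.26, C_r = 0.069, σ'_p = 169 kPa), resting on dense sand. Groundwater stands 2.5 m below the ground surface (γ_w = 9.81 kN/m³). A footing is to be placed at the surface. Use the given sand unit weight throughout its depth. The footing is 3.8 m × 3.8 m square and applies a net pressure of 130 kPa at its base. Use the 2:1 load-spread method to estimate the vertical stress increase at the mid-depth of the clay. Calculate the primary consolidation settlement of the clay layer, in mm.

S_c ≈ 21.5 mm

Mid-depth of clay below the ground surface: z = 2.7 + 5.9/2 = 5.65 m.
Total vertical stress at mid-clay: σ_v = 18.8×2.7 + 18.4×2.95 = 105.04 kPa.
Pore pressure: u = 9.81×(5.65 − 2.5) = 30.902 kPa.
Initial effective stress: σ'_0 = σ_v − u = 105.04 − 30.902 = 74.138 kPa.
Stress increase at mid-clay by the 2:1 spreading method:
Δσ = qBL/((B+z)(L+z)) = 130×3.8×3.8/((3.8+5.65)(3.8+5.65)) = 21.021 kPa
Final effective stress: σ'_f = 74.138 + 21.021 = 95.159 kPa.
σ'_f = 95.159 ≤ σ'_p = 169 kPa, so the clay remains overconsolidated and only the recompression index applies:
S_c = C_r·H/(1+e₀)·log₁₀(σ'_f/σ'_0) = 0.069×5.9/2.05×log₁₀(95.159/74.138)
    = 0.19858 × 0.10841 = 0.02153 m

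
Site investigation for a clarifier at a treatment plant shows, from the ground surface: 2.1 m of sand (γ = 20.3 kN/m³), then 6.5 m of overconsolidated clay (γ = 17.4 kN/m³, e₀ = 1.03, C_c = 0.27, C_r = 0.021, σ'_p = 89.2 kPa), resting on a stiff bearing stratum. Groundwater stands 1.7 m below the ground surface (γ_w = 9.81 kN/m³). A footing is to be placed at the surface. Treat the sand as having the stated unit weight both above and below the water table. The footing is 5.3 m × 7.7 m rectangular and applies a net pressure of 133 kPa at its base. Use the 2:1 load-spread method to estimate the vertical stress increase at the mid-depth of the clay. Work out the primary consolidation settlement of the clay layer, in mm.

Mid-depth of clay below the ground surface: z = 2.1 + 6.5/2 = 5.35 m.
Total vertical stress at mid-clay: σ_v = 20.3×2.1 + 17.4×3.25 = 99.18 kPa.
Pore pressure: u = 9.81×(5.35 − 1.7) = 35.806 kPa.
Initial effective stress: σ'_0 = σ_v − u = 99.18 − 35.806 = 63.374 kPa.
Stress increase at mid-clay by the 2:1 spreading method:
Δσ = qBL/((B+z)(L+z)) = 133×5.3×7.7/((5.3+5.35)(7.7+5.35)) = 39.053 kPa
Final effective stress: σ'_f = 63.374 + 39.053 = 102.43 kPa.
σ'_f = 102.43 > σ'_p = 89.2 kPa, so the stress path crosses the preconsolidation pressure — recompression up to σ'_p, then virgin compression beyond:
S_c = H/(1+e₀)·[C_r·log₁₀(σ'_p/σ'_0) + C_c·log₁₀(σ'_f/σ'_p)]
    = 6.5/2.03 × [0.021×log₁₀(89.2/63.374) + 0.27×log₁₀(102.43/89.2)]
    = 3.202 × [0.0031175 + 0.016217] = 0.06191 m

S_c ≈ 61.9 mm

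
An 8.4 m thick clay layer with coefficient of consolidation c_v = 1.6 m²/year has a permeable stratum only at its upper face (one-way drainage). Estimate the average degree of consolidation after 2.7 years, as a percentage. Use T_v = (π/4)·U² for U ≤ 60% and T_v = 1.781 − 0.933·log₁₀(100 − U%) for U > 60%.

Drainage path length: H_d = H = 8.4 m (single drainage).
T_v = c_v·t/H_d² = 1.6×2.7/8.4² = 0.061224.
T_v = 0.061224 corresponds to the U ≤ 60% branch:
U = √(4T_v/π) = 0.2792

U ≈ 27.9 %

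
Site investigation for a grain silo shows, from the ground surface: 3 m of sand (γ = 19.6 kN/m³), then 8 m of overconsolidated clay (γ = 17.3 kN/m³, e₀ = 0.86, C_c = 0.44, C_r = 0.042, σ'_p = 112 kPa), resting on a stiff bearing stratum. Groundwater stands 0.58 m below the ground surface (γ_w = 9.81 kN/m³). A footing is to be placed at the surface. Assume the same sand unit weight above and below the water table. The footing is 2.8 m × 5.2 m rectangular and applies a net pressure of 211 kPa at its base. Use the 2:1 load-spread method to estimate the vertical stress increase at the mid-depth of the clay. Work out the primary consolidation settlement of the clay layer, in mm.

Mid-depth of clay below the ground surface: z = 3 + 8/2 = 7 m.
Total vertical stress at mid-clay: σ_v = 19.6×3 + 17.3×4 = 128 kPa.
Pore pressure: u = 9.81×(7 − 0.58) = 62.98 kPa.
Initial effective stress: σ'_0 = σ_v − u = 128 − 62.98 = 65.02 kPa.
Stress increase at mid-clay by the 2:1 spreading method:
Δσ = qBL/((B+z)(L+z)) = 211×2.8×5.2/((2.8+7)(5.2+7)) = 25.696 kPa
Final effective stress: σ'_f = 65.02 + 25.696 = 90.716 kPa.
σ'_f = 90.716 ≤ σ'_p = 112 kPa, so the clay remains overconsolidated and only the recompression index applies:
S_c = C_r·H/(1+e₀)·log₁₀(σ'_f/σ'_0) = 0.042×8/1.86×log₁₀(90.716/65.02)
    = 0.18065 × 0.14464 = 0.02613 m

S_c ≈ 26.1 mm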